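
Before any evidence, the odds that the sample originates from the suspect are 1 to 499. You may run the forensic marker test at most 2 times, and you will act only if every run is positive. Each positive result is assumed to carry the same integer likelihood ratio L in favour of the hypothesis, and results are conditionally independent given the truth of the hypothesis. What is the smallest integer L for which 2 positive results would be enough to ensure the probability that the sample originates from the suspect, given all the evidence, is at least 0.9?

Prior odds = 1/499.
Target odds = 0.9/0.1 = 9.
Need L² ≥ 9 ÷ (1/499) = 4491.
67² = 4489 < 4491 ≤ 4624 = 68², so L = 68.

68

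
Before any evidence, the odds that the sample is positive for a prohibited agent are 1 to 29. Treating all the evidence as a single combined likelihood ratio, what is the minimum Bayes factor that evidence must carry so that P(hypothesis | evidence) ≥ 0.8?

116

Prior odds = 1/29.
Target odds = 0.8/0.2 = 4.
Required Bayes factor = 4 ÷ (1/29) = 116.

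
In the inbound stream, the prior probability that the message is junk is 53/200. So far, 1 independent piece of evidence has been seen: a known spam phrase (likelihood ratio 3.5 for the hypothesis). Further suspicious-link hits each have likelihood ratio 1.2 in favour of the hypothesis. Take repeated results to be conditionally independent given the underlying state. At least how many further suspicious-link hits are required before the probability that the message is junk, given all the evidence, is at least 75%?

Prior odds = 0.265/0.735 = 53/147.
Bayes factor of the evidence already in hand = 3.5.
Odds after that evidence = (53/147) × 3.5 = 53/42.
Target odds = 0.75/0.25 = 3.
Need 1.2ⁿ ≥ 3 ÷ (53/42) = 126/53.
1.2⁴ = 2.0736 falls short of 126/53 but 1.2⁵ = 2.48832 reaches it, so n = 5.

5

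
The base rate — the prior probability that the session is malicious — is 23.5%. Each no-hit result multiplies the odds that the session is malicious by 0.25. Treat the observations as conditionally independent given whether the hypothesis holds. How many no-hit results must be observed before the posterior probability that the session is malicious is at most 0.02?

Prior odds = 0.235/0.765 = 47/153.
Likelihood ratio per no-hit result = 0.25.
Target odds: 0.02 ÷ 0.98 = 1/49.
Need (47/153) × 0.25ⁿ ≤ 1/49, i.e. 0.25ⁿ ≤ 153/2303.
0.25¹ = 0.25 is still above 153/2303 but 0.25² = 0.0625 is at or below it, so n = 2.

2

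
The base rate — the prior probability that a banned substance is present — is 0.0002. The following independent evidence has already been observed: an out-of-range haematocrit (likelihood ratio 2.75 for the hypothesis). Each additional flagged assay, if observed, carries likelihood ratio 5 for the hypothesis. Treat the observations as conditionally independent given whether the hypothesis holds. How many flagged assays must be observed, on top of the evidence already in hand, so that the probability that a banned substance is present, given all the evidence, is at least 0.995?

Prior odds = 0.0002/0.9998 = 1/4999.
Bayes factor of the evidence already in hand = 2.75.
Odds after that evidence = (1/4999) × 2.75 = 11/19996.
Target odds = 0.995/0.005 = 199.
Need 5ⁿ ≥ 199 ÷ (11/19996) = 3979204/11.
5⁷ = 78125 falls short of 3979204/11 but 5⁸ = 390625 reaches it, so n = 8.

8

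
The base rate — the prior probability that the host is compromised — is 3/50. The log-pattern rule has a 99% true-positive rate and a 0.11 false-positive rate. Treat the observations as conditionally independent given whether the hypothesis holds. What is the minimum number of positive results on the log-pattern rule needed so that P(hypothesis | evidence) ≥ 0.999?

Prior odds = 0.06/0.94 = 3/47.
Likelihood ratio of a positive result = 0.99/0.11 = 9.
Target posterior odds = 0.999/0.001 = 999.
Require 9ⁿ ≥ 999 ÷ (3/47) = 15651.
9⁴ = 6561 falls short of 15651 but 9⁵ = 59049 reaches it, so n = 5.

5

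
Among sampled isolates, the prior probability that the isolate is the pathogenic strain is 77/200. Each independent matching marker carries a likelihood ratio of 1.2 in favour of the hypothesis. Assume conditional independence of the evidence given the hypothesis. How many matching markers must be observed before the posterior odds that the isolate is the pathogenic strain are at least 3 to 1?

9

Prior odds = 0.385/0.615 = 77/123.
Likelihood ratio per matching marker = 1.2.
Target odds = 3.
Need (77/123) × 1.2ⁿ ≥ 3, i.e. 1.2ⁿ ≥ 369/77.
1.2⁸ = 1679616/390625 falls short of 369/77 but 1.2⁹ = 10077696/1953125 reaches it, so n = 9.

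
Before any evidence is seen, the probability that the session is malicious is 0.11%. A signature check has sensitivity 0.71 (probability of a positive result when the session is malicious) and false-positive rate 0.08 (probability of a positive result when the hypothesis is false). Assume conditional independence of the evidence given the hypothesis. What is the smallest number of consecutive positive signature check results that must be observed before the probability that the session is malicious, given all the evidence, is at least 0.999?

7

Prior odds = 0.0011/0.9989 = 11/9989.
Likelihood ratio of a positive result = 0.71/0.08 = 8.875.
Target posterior odds = 0.999/0.001 = 999.
Require 8.875ⁿ ≥ 999 ÷ (11/9989) = 9979011/11.
8.875⁶ ≈488664 falls short of 9979011/11 but 8.875⁷ ≈4.33689e+06 reaches it, so n = 7.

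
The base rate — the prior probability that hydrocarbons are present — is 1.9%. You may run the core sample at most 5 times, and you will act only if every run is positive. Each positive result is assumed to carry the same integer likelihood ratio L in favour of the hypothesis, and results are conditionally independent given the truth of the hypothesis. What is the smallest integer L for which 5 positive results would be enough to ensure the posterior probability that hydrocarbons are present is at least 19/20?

4

Prior odds = 0.019/0.981 = 19/981.
Target odds = 0.95/0.05 = 19.
Need L⁵ ≥ 19 ÷ (19/981) = 981.
3⁵ = 243 < 981 ≤ 1024 = 4⁵, so L = 4.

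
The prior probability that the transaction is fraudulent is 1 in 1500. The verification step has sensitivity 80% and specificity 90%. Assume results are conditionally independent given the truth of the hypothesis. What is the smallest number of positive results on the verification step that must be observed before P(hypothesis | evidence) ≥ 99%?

6

Prior odds = (1/1500)/(1499/1500) = 1/1499.
False-positive rate = 1 − 0.9 = 0.1; likelihood ratio of a positive = 0.8/0.1 = 8.
Target posterior odds = 0.99/0.01 = 99.
Require 8ⁿ ≥ 99 ÷ (1/1499) = 148401.
8⁵ = 32768 falls short of 148401 but 8⁶ = 262144 reaches it, so n = 6.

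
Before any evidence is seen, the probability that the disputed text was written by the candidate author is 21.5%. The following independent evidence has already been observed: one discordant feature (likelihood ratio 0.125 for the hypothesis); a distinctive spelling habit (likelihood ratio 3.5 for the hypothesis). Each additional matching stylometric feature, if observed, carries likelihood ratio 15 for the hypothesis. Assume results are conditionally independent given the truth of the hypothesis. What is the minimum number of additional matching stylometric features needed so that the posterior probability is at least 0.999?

4

Prior odds = 0.215/0.785 = 43/157.
Combined Bayes factor of the evidence already in hand = 0.125 × 3.5 = 0.4375.
Odds after that evidence = (43/157) × 0.4375 = 301/2512.
Target odds = 0.999/0.001 = 999.
Need 15ⁿ ≥ 999 ÷ (301/2512) = 2509488/301.
15³ = 3375 falls short of 2509488/301 but 15⁴ = 50625 reaches it, so n = 4.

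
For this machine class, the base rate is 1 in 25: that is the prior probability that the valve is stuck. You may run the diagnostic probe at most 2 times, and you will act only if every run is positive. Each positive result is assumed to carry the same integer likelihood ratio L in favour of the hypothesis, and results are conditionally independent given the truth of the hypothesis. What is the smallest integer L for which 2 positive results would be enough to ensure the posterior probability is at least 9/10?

Prior odds = 0.04/0.96 = 1/24.
Target odds = 0.9/0.1 = 9.
Need L² ≥ 9 ÷ (1/24) = 216.
14² = 196 < 216 ≤ 225 = 15², so L = 15.

15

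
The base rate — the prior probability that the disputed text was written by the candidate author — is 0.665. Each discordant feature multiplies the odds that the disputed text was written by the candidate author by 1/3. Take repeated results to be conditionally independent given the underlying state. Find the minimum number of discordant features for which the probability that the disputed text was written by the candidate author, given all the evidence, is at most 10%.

Prior odds = 0.665/0.335 = 133/67.
Likelihood ratio per discordant feature = 1/3.
Target posterior odds = 0.1/0.9 = 1/9.
Need (133/67) × (1/3)ⁿ ≤ 1/9, i.e. (1/3)ⁿ ≤ 67/1197.
(1/3)² = 1/9 is still above 67/1197 but (1/3)³ = 1/27 is at or below it, so n = 3.

3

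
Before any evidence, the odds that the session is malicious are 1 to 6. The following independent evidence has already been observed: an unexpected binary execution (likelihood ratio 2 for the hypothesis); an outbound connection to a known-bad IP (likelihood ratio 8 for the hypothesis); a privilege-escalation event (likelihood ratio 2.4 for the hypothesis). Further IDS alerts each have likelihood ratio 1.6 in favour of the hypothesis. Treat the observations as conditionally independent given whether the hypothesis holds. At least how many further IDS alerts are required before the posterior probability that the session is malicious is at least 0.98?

5

Prior odds = 1/6.
Combined Bayes factor of the evidence already in hand = 2 × 8 × 2.4 = 38.4.
Odds after that evidence = (1/6) × 38.4 = 6.4.
Target odds = 0.98/0.02 = 49.
Need 1.6ⁿ ≥ 49 ÷ 6.4 = 7.65625.
1.6⁴ = 6.5536 falls short of 7.65625 but 1.6⁵ = 10.48576 reaches it, so n = 5.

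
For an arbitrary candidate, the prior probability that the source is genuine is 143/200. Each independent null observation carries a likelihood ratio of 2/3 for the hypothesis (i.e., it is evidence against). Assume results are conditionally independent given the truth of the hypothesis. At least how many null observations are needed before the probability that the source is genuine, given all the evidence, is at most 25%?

5

Prior odds = 0.715/0.285 = 143/57.
Likelihood ratio per null observation = 2/3.
Target posterior odds = 0.25/0.75 = 1/3.
Need (143/57) × (2/3)ⁿ ≤ 1/3, i.e. (2/3)ⁿ ≤ 19/143.
(2/3)⁴ = 16/81 is still above 19/143 but (2/3)⁵ = 32/243 is at or below it, so n = 5.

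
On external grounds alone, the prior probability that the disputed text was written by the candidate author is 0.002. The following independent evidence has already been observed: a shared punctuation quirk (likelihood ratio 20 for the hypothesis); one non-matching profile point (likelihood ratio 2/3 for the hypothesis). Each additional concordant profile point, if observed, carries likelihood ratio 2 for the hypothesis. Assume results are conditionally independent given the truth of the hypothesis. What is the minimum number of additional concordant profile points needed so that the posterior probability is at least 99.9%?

16

Prior odds = 0.002/0.998 = 1/499.
Combined Bayes factor of the evidence already in hand = 20 × (2/3) = 40/3.
Odds after that evidence = (1/499) × 40/3 = 40/1497.
Target odds = 0.999/0.001 = 999.
Need 2ⁿ ≥ 999 ÷ (40/1497) = 37387.575.
2¹⁵ = 32768 falls short of 37387.575 but 2¹⁶ = 65536 reaches it, so n = 16.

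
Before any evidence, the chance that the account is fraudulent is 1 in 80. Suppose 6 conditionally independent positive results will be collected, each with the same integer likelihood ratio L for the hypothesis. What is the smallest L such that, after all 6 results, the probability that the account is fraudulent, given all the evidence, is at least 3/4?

Prior odds = 0.0125/0.9875 = 1/79.
Target odds = 0.75/0.25 = 3.
Need L⁶ ≥ 3 ÷ (1/79) = 237.
2⁶ = 64 < 237 ≤ 729 = 3⁶, so L = 3.

3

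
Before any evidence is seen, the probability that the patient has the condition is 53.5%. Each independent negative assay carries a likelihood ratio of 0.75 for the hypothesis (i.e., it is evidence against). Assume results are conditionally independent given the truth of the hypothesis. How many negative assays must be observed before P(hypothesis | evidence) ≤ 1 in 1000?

25

Prior odds: 0.535 ÷ 0.465 = 107/93.
Likelihood ratio per negative assay = 0.75.
Target posterior odds = 0.001/0.999 = 1/999.
Need (107/93) × 0.75ⁿ ≤ 1/999, i.e. 0.75ⁿ ≤ 31/35631.
0.75²⁴ ≈0.00100339 is still above 31/35631 but 0.75²⁵ ≈0.000752543 is at or below it, so n = 25.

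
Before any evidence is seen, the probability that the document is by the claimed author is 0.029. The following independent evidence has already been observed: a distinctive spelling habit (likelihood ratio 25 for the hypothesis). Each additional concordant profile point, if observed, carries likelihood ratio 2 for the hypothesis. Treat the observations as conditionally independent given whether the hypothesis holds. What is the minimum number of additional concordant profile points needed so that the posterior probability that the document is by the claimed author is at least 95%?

5

Prior odds = 0.029/0.971 = 29/971.
Bayes factor of the evidence already in hand = 25.
Odds after that evidence = (29/971) × 25 = 725/971.
Target odds = 0.95/0.05 = 19.
Need 2ⁿ ≥ 19 ÷ (725/971) = 18449/725.
2⁴ = 16 falls short of 18449/725 but 2⁵ = 32 reaches it, so n = 5.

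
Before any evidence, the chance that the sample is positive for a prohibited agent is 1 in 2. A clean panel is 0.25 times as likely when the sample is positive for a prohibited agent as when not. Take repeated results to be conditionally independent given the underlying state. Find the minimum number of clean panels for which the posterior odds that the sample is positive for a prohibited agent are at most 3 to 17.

Prior odds = 0.5/0.5 = 1.
Likelihood ratio per clean panel = 0.25.
Target odds = 3/17.
Require 0.25ⁿ ≤ 3/17 ÷ 1 = 3/17.
0.25¹ = 0.25 is still above 3/17 but 0.25² = 0.0625 is at or below it, so n = 2.

2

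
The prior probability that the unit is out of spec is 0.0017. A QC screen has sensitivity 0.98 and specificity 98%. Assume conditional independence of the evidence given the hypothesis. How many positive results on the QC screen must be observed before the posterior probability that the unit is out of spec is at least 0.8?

Prior odds: 0.0017 ÷ 0.9983 = 17/9983.
False-positive rate = 1 − 0.98 = 0.02; likelihood ratio of a positive = 0.98/0.02 = 49.
Target odds: 0.8 ÷ 0.2 = 4.
Need (17/9983) × 49ⁿ ≥ 4, i.e. 49ⁿ ≥ 39932/17.
49¹ = 49 falls short of 39932/17 but 49² = 2401 reaches it, so n = 2.

2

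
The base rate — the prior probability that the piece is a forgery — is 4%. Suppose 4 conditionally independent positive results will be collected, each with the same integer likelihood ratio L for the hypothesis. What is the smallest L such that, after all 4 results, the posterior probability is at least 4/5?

4

Prior odds = 0.04/0.96 = 1/24.
Target odds = 0.8/0.2 = 4.
Need L⁴ ≥ 4 ÷ (1/24) = 96.
3⁴ = 81 < 96 ≤ 256 = 4⁴, so L = 4.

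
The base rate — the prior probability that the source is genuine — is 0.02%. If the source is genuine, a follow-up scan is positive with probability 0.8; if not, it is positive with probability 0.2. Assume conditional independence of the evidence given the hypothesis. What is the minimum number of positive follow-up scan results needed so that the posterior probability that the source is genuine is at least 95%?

9

Prior odds: 0.0002 ÷ 0.9998 = 1/4999.
Likelihood ratio of a positive = 0.8/0.2 = 4.
Target posterior odds = 0.95/0.05 = 19.
Need (1/4999) × 4ⁿ ≥ 19, i.e. 4ⁿ ≥ 94981.
4⁸ = 65536 falls short of 94981 but 4⁹ = 262144 reaches it, so n = 9.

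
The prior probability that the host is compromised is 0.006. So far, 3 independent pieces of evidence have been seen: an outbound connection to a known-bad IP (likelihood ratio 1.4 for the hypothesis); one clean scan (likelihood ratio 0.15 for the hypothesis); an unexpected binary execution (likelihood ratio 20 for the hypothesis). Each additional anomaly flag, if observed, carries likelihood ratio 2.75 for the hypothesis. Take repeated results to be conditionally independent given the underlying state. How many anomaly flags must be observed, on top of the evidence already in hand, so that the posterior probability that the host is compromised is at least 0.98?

8

Prior odds = 0.006/0.994 = 3/497.
Combined Bayes factor of the evidence already in hand = 1.4 × 0.15 × 20 = 4.2.
Odds after that evidence = (3/497) × 4.2 = 9/355.
Target odds = 0.98/0.02 = 49.
Need 2.75ⁿ ≥ 49 ÷ (9/355) = 17395/9.
2.75⁷ = 19487171/16384 falls short of 17395/9 but 2.75⁸ = 214358881/65536 reaches it, so n = 8.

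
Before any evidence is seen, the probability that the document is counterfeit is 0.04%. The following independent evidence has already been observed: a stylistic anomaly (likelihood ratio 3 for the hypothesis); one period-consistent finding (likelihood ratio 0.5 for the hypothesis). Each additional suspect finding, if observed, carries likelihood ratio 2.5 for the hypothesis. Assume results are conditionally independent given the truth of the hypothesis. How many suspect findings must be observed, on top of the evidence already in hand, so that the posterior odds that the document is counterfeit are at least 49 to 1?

13

Prior odds = 0.0004/0.9996 = 1/2499.
Combined Bayes factor of the evidence already in hand = 3 × 0.5 = 1.5.
Odds after that evidence = (1/2499) × 1.5 = 1/1666.
Target odds = 49.
Need 2.5ⁿ ≥ 49 ÷ (1/1666) = 81634.
2.5¹² = 244140625/4096 falls short of 81634 but 2.5¹³ ≈149012 reaches it, so n = 13.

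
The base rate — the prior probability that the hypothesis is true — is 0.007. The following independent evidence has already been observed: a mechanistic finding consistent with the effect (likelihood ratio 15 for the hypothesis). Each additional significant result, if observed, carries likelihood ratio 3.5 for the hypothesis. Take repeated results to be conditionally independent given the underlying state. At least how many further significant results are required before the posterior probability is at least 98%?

Prior odds = 0.007/0.993 = 7/993.
Bayes factor of the evidence already in hand = 15.
Odds after that evidence = (7/993) × 15 = 35/331.
Target odds = 0.98/0.02 = 49.
Need 3.5ⁿ ≥ 49 ÷ (35/331) = 463.4.
3.5⁴ = 150.0625 falls short of 463.4 but 3.5⁵ = 525.21875 reaches it, so n = 5.

5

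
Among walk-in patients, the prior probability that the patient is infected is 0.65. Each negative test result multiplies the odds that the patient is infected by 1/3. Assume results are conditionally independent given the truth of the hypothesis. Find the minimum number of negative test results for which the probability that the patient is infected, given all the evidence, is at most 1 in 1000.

Prior odds: 0.65 ÷ 0.35 = 13/7.
Likelihood ratio per negative test result = 1/3.
Target odds: 0.001 ÷ 0.999 = 1/999.
Require (1/3)ⁿ ≤ 1/999 ÷ (13/7) = 7/12987.
(1/3)⁶ = 1/729 is still above 7/12987 but (1/3)⁷ = 1/2187 is at or below it, so n = 7.

7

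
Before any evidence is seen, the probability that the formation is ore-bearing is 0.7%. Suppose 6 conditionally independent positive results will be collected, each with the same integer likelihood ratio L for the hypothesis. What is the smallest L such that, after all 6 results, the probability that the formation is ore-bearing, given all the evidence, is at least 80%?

3

Prior odds = 0.007/0.993 = 7/993.
Target odds = 0.8/0.2 = 4.
Need L⁶ ≥ 4 ÷ (7/993) = 3972/7.
2⁶ = 64 < 3972/7 ≤ 729 = 3⁶, so L = 3.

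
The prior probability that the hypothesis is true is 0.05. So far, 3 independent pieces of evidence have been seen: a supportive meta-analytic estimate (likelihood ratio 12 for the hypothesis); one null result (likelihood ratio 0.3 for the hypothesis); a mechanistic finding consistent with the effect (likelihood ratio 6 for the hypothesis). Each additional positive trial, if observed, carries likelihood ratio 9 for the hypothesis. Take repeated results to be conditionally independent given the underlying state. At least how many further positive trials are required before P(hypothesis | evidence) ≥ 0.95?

2

Prior odds = 0.05/0.95 = 1/19.
Combined Bayes factor of the evidence already in hand = 12 × 0.3 × 6 = 21.6.
Odds after that evidence = (1/19) × 21.6 = 108/95.
Target odds = 0.95/0.05 = 19.
Need 9ⁿ ≥ 19 ÷ (108/95) = 1805/108.
9¹ = 9 falls short of 1805/108 but 9² = 81 reaches it, so n = 2.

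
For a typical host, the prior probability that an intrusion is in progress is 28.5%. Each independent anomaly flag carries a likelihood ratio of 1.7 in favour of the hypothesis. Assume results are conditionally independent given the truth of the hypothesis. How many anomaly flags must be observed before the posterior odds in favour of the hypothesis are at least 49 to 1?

Prior odds = 0.285/0.715 = 57/143.
Likelihood ratio per anomaly flag = 1.7.
Target odds = 49.
Require 1.7ⁿ ≥ 49 ÷ (57/143) = 7007/57.
1.7⁹ ≈118.588 falls short of 7007/57 but 1.7¹⁰ ≈201.599 reaches it, so n = 10.

10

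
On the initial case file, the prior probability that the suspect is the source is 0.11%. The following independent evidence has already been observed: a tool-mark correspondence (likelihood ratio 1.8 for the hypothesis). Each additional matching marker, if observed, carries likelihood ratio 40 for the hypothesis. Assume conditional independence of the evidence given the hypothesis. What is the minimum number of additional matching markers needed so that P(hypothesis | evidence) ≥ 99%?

Prior odds = 0.0011/0.9989 = 11/9989.
Bayes factor of the evidence already in hand = 1.8.
Odds after that evidence = (11/9989) × 1.8 = 99/49945.
Target odds = 0.99/0.01 = 99.
Need 40ⁿ ≥ 99 ÷ (99/49945) = 49945.
40² = 1600 falls short of 49945 but 40³ = 64000 reaches it, so n = 3.

3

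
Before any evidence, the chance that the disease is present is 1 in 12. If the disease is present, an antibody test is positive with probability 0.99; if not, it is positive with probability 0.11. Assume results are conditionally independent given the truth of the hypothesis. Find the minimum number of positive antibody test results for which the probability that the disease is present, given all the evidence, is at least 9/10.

Prior odds = (1/12)/(11/12) = 1/11.
Likelihood ratio of a positive = 0.99/0.11 = 9.
Target posterior odds = 0.9/0.1 = 9.
Require 9ⁿ ≥ 9 ÷ (1/11) = 99.
9² = 81 falls short of 99 but 9³ = 729 reaches it, so n = 3.

3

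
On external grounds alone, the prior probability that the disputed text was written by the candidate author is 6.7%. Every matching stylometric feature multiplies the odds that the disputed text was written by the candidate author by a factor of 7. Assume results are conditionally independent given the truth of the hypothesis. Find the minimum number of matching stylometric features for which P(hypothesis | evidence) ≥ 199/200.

Prior odds: 0.067 ÷ 0.933 = 67/933.
Likelihood ratio per matching stylometric feature = 7.
Target odds: 0.995 ÷ 0.005 = 199.
Require 7ⁿ ≥ 199 ÷ (67/933) = 185667/67.
7⁴ = 2401 falls short of 185667/67 but 7⁵ = 16807 reaches it, so n = 5.

5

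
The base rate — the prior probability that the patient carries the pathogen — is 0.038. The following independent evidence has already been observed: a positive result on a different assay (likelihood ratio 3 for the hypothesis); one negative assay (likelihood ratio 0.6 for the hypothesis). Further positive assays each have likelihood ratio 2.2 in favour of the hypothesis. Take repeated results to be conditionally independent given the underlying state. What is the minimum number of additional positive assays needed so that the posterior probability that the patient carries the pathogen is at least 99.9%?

Prior odds = 0.038/0.962 = 19/481.
Combined Bayes factor of the evidence already in hand = 3 × 0.6 = 1.8.
Odds after that evidence = (19/481) × 1.8 = 171/2405.
Target odds = 0.999/0.001 = 999.
Need 2.2ⁿ ≥ 999 ÷ (171/2405) = 266955/19.
2.2¹² ≈12855 falls short of 266955/19 but 2.2¹³ ≈28281 reaches it, so n = 13.

13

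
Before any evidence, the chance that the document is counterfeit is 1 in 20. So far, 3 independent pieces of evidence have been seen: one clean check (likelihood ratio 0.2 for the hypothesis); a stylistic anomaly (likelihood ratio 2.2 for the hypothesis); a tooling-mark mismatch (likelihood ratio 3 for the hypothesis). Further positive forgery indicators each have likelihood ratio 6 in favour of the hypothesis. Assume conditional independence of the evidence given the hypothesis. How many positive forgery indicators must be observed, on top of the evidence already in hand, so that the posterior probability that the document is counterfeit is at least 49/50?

Prior odds = 0.05/0.95 = 1/19.
Combined Bayes factor of the evidence already in hand = 0.2 × 2.2 × 3 = 1.32.
Odds after that evidence = (1/19) × 1.32 = 33/475.
Target odds = 0.98/0.02 = 49.
Need 6ⁿ ≥ 49 ÷ (33/475) = 23275/33.
6³ = 216 falls short of 23275/33 but 6⁴ = 1296 reaches it, so n = 4.

4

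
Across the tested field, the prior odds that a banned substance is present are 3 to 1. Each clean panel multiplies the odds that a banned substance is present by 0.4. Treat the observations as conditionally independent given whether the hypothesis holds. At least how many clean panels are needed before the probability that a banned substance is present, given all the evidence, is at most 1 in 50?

Prior odds = 3.
Likelihood ratio per clean panel = 0.4.
Target odds: 0.02 ÷ 0.98 = 1/49.
Require 0.4ⁿ ≤ 1/49 ÷ 3 = 1/147.
0.4⁵ = 0.01024 is still above 1/147 but 0.4⁶ = 64/15625 is at or below it, so n = 6.

6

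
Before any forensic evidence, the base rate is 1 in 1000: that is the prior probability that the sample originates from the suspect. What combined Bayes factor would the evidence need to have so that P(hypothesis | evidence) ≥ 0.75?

2997

Prior odds = 0.001/0.999 = 1/999.
Target odds = 0.75/0.25 = 3.
Required Bayes factor = 3 ÷ (1/999) = 2997.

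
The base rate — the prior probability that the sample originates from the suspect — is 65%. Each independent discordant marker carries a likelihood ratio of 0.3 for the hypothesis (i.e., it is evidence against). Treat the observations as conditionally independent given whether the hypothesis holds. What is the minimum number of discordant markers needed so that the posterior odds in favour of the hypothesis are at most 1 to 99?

Prior odds: 0.65 ÷ 0.35 = 13/7.
Likelihood ratio per discordant marker = 0.3.
Target odds = 1/99.
Require 0.3ⁿ ≤ 1/99 ÷ (13/7) = 7/1287.
0.3⁴ = 0.0081 is still above 7/1287 but 0.3⁵ = 243/100000 is at or below it, so n = 5.

5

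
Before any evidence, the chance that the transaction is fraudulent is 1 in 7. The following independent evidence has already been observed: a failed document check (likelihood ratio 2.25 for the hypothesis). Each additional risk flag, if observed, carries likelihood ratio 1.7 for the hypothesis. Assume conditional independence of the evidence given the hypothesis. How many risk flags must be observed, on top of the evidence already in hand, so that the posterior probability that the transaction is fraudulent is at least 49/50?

10

Prior odds = (1/7)/(6/7) = 1/6.
Bayes factor of the evidence already in hand = 2.25.
Odds after that evidence = (1/6) × 2.25 = 0.375.
Target odds = 0.98/0.02 = 49.
Need 1.7ⁿ ≥ 49 ÷ 0.375 = 392/3.
1.7⁹ ≈118.588 falls short of 392/3 but 1.7¹⁰ ≈201.599 reaches it, so n = 10.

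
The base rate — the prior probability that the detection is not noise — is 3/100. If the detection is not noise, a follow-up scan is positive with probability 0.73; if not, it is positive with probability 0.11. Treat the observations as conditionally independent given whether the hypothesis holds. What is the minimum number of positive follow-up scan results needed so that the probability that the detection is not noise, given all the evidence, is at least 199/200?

5

Prior odds = 0.03/0.97 = 3/97.
Likelihood ratio of a positive = 0.73/0.11 = 73/11.
Target odds: 0.995 ÷ 0.005 = 199.
Require (73/11)ⁿ ≥ 199 ÷ (3/97) = 19303/3.
(73/11)⁴ = 28398241/14641 falls short of 19303/3 but (73/11)⁵ ≈12872.1 reaches it, so n = 5.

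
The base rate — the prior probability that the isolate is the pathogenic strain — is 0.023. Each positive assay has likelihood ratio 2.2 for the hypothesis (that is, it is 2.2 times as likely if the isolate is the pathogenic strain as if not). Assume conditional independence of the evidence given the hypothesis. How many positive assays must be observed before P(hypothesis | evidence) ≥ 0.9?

Prior odds = 0.023/0.977 = 23/977.
Likelihood ratio per positive assay = 2.2.
Target posterior odds = 0.9/0.1 = 9.
Require 2.2ⁿ ≥ 9 ÷ (23/977) = 8793/23.
2.2⁷ = 19487171/78125 falls short of 8793/23 but 2.2⁸ = 214358881/390625 reaches it, so n = 8.

8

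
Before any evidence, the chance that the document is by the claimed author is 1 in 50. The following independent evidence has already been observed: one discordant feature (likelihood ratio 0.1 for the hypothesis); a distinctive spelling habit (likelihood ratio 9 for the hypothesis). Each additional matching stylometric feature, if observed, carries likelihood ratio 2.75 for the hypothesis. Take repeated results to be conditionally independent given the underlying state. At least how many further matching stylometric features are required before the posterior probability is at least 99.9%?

11

Prior odds = 0.02/0.98 = 1/49.
Combined Bayes factor of the evidence already in hand = 0.1 × 9 = 0.9.
Odds after that evidence = (1/49) × 0.9 = 9/490.
Target odds = 0.999/0.001 = 999.
Need 2.75ⁿ ≥ 999 ÷ (9/490) = 54390.
2.75¹⁰ ≈24735.9 falls short of 54390 but 2.75¹¹ ≈68023.6 reaches it, so n = 11.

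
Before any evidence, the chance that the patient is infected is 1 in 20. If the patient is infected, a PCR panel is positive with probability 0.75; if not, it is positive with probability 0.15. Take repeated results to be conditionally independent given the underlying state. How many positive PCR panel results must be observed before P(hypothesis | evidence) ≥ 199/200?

Prior odds = 0.05/0.95 = 1/19.
Likelihood ratio of a positive = 0.75/0.15 = 5.
Target posterior odds = 0.995/0.005 = 199.
Require 5ⁿ ≥ 199 ÷ (1/19) = 3781.
5⁵ = 3125 falls short of 3781 but 5⁶ = 15625 reaches it, so n = 6.

6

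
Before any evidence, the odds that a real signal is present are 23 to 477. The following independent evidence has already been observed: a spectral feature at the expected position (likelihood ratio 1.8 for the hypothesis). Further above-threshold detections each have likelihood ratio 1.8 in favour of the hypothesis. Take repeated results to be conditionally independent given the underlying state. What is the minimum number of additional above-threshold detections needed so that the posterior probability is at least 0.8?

Prior odds = 23/477.
Bayes factor of the evidence already in hand = 1.8.
Odds after that evidence = (23/477) × 1.8 = 23/265.
Target odds = 0.8/0.2 = 4.
Need 1.8ⁿ ≥ 4 ÷ (23/265) = 1060/23.
1.8⁶ = 531441/15625 falls short of 1060/23 but 1.8⁷ = 4782969/78125 reaches it, so n = 7.

7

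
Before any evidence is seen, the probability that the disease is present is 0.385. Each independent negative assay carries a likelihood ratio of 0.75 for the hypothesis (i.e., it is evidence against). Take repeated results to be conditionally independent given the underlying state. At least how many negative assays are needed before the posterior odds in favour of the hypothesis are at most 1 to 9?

7

Prior odds: 0.385 ÷ 0.615 = 77/123.
Likelihood ratio per negative assay = 0.75.
Target odds = 1/9.
Need (77/123) × 0.75ⁿ ≤ 1/9, i.e. 0.75ⁿ ≤ 41/231.
0.75⁶ = 729/4096 is still above 41/231 but 0.75⁷ = 2187/16384 is at or below it, so n = 7.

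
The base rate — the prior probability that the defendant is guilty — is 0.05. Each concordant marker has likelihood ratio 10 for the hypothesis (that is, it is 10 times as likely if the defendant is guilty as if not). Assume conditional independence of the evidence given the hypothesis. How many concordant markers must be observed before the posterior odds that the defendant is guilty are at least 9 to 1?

3

Prior odds = 0.05/0.95 = 1/19.
Likelihood ratio per concordant marker = 10.
Target odds = 9.
Require 10ⁿ ≥ 9 ÷ (1/19) = 171.
10² = 100 falls short of 171 but 10³ = 1000 reaches it, so n = 3.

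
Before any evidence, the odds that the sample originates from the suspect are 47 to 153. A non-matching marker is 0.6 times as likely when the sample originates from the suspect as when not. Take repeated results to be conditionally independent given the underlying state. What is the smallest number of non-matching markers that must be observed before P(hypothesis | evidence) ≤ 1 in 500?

10

Prior odds = 47/153.
Likelihood ratio per non-matching marker = 0.6.
Target odds: 0.002 ÷ 0.998 = 1/499.
Require 0.6ⁿ ≤ 1/499 ÷ (47/153) = 153/23453.
0.6⁹ = 19683/1953125 is still above 153/23453 but 0.6¹⁰ = 59049/9765625 is at or below it, so n = 10.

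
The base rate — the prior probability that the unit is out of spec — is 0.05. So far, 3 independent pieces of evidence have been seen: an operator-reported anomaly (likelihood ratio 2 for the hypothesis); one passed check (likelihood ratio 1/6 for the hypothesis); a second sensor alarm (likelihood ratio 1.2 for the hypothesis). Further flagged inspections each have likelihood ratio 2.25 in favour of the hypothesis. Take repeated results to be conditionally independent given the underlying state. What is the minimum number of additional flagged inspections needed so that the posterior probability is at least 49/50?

Prior odds = 0.05/0.95 = 1/19.
Combined Bayes factor of the evidence already in hand = 2 × (1/6) × 1.2 = 0.4.
Odds after that evidence = (1/19) × 0.4 = 2/95.
Target odds = 0.98/0.02 = 49.
Need 2.25ⁿ ≥ 49 ÷ (2/95) = 2327.5.
2.25⁹ = 387420489/262144 falls short of 2327.5 but 2.25¹⁰ ≈3325.26 reaches it, so n = 10.

10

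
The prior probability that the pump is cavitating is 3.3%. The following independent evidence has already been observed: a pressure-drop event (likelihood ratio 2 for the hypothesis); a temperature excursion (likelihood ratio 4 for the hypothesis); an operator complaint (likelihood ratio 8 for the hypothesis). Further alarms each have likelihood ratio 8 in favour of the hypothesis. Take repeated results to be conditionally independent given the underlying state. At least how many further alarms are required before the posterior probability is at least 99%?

2

Prior odds = 0.033/0.967 = 33/967.
Combined Bayes factor of the evidence already in hand = 2 × 4 × 8 = 64.
Odds after that evidence = (33/967) × 64 = 2112/967.
Target odds = 0.99/0.01 = 99.
Need 8ⁿ ≥ 99 ÷ (2112/967) = 45.328125.
8¹ = 8 falls short of 45.328125 but 8² = 64 reaches it, so n = 2.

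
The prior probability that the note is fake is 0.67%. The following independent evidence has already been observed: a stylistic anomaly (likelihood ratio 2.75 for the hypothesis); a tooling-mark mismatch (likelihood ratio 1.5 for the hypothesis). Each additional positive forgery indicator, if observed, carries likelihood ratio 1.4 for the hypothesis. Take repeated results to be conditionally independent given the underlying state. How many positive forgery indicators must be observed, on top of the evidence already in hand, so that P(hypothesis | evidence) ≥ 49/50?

23

Prior odds = 0.0067/0.9933 = 67/9933.
Combined Bayes factor of the evidence already in hand = 2.75 × 1.5 = 4.125.
Odds after that evidence = (67/9933) × 4.125 = 67/2408.
Target odds = 0.98/0.02 = 49.
Need 1.4ⁿ ≥ 49 ÷ (67/2408) = 117992/67.
1.4²² ≈1639.9 falls short of 117992/67 but 1.4²³ ≈2295.86 reaches it, so n = 23.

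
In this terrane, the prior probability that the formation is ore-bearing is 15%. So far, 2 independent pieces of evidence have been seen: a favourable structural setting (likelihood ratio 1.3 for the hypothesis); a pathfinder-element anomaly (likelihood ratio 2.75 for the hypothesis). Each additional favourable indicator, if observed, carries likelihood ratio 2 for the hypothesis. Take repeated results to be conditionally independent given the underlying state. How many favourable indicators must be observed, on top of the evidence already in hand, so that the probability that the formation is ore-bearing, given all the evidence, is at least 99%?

8

Prior odds = 0.15/0.85 = 3/17.
Combined Bayes factor of the evidence already in hand = 1.3 × 2.75 = 3.575.
Odds after that evidence = (3/17) × 3.575 = 429/680.
Target odds = 0.99/0.01 = 99.
Need 2ⁿ ≥ 99 ÷ (429/680) = 2040/13.
2⁷ = 128 falls short of 2040/13 but 2⁸ = 256 reaches it, so n = 8.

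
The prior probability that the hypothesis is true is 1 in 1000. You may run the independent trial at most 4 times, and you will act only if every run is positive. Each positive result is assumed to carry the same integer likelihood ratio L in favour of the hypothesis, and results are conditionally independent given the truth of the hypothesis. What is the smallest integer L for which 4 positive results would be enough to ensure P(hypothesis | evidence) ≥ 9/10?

Prior odds = 0.001/0.999 = 1/999.
Target odds = 0.9/0.1 = 9.
Need L⁴ ≥ 9 ÷ (1/999) = 8991.
9⁴ = 6561 < 8991 ≤ 10000 = 10⁴, so L = 10.

10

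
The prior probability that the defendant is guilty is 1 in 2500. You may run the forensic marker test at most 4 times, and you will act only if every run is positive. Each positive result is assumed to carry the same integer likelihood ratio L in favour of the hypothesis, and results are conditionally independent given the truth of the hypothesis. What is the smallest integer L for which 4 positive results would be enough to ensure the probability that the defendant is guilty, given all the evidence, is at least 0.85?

11

Prior odds = 0.0004/0.9996 = 1/2499.
Target odds = 0.85/0.15 = 17/3.
Need L⁴ ≥ 17/3 ÷ (1/2499) = 14161.
10⁴ = 10000 < 14161 ≤ 14641 = 11⁴, so L = 11.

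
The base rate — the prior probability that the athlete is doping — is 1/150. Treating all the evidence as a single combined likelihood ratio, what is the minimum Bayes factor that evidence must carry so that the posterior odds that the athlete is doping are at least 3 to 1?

Prior odds = (1/150)/(149/150) = 1/149.
Target odds = 3.
Required Bayes factor = 3 ÷ (1/149) = 447.

447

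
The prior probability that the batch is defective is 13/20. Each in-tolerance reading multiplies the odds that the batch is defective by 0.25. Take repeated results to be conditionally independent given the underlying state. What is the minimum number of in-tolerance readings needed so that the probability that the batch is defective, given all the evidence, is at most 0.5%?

5

Prior odds: 0.65 ÷ 0.35 = 13/7.
Likelihood ratio per in-tolerance reading = 0.25.
Target posterior odds = 0.005/0.995 = 1/199.
Require 0.25ⁿ ≤ 1/199 ÷ (13/7) = 7/2587.
0.25⁴ = 0.00390625 is still above 7/2587 but 0.25⁵ = 1/1024 is at or below it, so n = 5.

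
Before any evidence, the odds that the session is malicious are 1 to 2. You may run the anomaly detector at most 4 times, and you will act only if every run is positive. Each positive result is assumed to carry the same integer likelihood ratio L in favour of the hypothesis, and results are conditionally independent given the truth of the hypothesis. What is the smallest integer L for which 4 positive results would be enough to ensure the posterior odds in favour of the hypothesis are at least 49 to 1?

4

Prior odds = 0.5.
Target odds = 49.
Need L⁴ ≥ 49 ÷ 0.5 = 98.
3⁴ = 81 < 98 ≤ 256 = 4⁴, so L = 4.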